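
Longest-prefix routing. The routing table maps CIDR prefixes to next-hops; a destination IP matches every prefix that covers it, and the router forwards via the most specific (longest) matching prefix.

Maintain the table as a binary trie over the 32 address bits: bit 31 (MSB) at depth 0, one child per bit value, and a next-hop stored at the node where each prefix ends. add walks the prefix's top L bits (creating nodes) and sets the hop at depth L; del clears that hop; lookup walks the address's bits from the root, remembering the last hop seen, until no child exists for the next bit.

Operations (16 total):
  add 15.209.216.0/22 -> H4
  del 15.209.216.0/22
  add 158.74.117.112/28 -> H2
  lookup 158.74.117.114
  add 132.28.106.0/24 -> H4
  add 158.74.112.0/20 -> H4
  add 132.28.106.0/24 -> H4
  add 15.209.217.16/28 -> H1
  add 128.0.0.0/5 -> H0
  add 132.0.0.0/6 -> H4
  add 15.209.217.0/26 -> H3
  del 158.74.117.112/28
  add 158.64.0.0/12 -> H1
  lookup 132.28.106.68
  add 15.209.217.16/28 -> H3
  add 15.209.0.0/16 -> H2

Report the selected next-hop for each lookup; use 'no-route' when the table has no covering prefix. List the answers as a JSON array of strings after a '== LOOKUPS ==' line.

Apply in order:
  + 15.209.216.0/22 (H4) depth=22
  - 15.209.216.0/22 clear@22
  + 158.74.117.112/28 (H2) depth=28
  lookup 158.74.117.114: bits 1001111001001010011101010111 walk d0:-→d1:-→d2:-→d3:-→d4:-→d5:-→d6:-→d7:-→d8:-→d9:-→d10:-→d11:-→d12:-→d13:-→d14:-→d15:-→d16:-→d17:-→d18:-→d19:-→d20:-→d21:-→d22:-→d23:-→d24:-→d25:-→d26:-→d27:-→d28:H2 -> H2
  + 132.28.106.0/24 (H4) depth=24
  + 158.74.112.0/20 (H4) depth=20
  + 132.28.106.0/24 (H4) depth=24
  + 15.209.217.16/28 (H1) depth=28
  + 128.0.0.0/5 (H0) depth=5
  + 132.0.0.0/6 (H4) depth=6
  + 15.209.217.0/26 (H3) depth=26
  - 158.74.117.112/28 clear@28
  + 158.64.0.0/12 (H1) depth=12
  lookup 132.28.106.68: bits 100001000001110001101010 walk d0:-→d1:-→d2:-→d3:-→d4:-→d5:H0→d6:H4→d7:-→d8:-→d9:-→d10:-→d11:-→d12:-→d13:-→d14:-→d15:-→d16:-→d17:-→d18:-→d19:-→d20:-→d21:-→d22:-→d23:-→d24:H4 -> H4
  + 15.209.217.16/28 (H3) depth=28
  + 15.209.0.0/16 (H2) depth=16

== LOOKUPS ==
["H2","H4"]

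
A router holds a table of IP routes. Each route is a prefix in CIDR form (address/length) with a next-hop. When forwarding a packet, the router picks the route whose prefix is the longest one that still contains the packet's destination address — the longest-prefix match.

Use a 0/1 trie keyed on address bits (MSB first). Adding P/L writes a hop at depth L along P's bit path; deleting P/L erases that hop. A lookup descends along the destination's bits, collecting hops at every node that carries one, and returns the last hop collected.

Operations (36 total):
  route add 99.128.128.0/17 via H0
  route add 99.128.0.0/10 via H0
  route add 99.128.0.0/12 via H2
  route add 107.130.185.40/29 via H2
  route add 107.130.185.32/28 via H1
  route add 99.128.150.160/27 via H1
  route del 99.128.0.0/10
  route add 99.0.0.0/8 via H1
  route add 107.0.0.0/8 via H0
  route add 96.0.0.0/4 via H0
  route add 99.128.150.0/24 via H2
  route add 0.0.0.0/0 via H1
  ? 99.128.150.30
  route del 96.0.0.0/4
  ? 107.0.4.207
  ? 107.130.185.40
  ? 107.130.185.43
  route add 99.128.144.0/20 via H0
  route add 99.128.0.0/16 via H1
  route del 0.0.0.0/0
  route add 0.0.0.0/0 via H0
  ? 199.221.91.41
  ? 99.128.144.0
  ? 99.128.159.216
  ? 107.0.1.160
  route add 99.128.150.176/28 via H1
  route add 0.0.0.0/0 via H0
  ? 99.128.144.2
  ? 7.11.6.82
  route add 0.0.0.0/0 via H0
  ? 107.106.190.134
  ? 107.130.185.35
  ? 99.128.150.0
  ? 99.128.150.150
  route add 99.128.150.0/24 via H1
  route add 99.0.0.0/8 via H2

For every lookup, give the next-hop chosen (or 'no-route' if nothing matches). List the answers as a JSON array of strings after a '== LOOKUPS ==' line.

Process each operation:
  + 99.128.128.0/17 (H0) depth=17
  + 99.128.0.0/10 (H0) depth=10
  + 99.128.0.0/12 (H2) depth=12
  + 107.130.185.40/29 (H2) depth=29
  + 107.130.185.32/28 (H1) depth=28
  + 99.128.150.160/27 (H1) depth=27
  del 99.128.0.0/10 (clear depth 10)
  + 99.0.0.0/8 (H1) depth=8
  + 107.0.0.0/8 (H0) depth=8
  + 96.0.0.0/4 (H0) depth=4
  + 99.128.150.0/24 (H2) depth=24
  + 0.0.0.0/0 (H1) depth=0
  Q 99.128.150.30: descend 011000111000000010010110 ; hops seen [H1,H0,H1,H2,H0,H2] ; pick H2
  del 96.0.0.0/4 (clear depth 4)
  Q 107.0.4.207: descend 01101011 ; hops seen [H1,H0] ; pick H0
  Q 107.130.185.40: descend 01101011100000101011100100101 ; hops seen [H1,H0,H1,H2] ; pick H2
  Q 107.130.185.43: descend 01101011100000101011100100101 ; hops seen [H1,H0,H1,H2] ; pick H2
  + 99.128.144.0/20 (H0) depth=20
  + 99.128.0.0/16 (H1) depth=16
  del 0.0.0.0/0 (clear depth 0)
  + 0.0.0.0/0 (H0) depth=0
  Q 199.221.91.41: descend ε ; hops seen [H0] ; pick H0
  Q 99.128.144.0: descend 011000111000000010010 ; hops seen [H0,H1,H2,H1,H0,H0] ; pick H0
  Q 99.128.159.216: descend 01100011100000001001 ; hops seen [H0,H1,H2,H1,H0,H0] ; pick H0
  Q 107.0.1.160: descend 01101011 ; hops seen [H0,H0] ; pick H0
  + 99.128.150.176/28 (H1) depth=28
  + 0.0.0.0/0 (H0) depth=0
  Q 99.128.144.2: descend 011000111000000010010 ; hops seen [H0,H1,H2,H1,H0,H0] ; pick H0
  Q 7.11.6.82: descend 0 ; hops seen [H0] ; pick H0
  + 0.0.0.0/0 (H0) depth=0
  Q 107.106.190.134: descend 01101011 ; hops seen [H0,H0] ; pick H0
  Q 107.130.185.35: descend 0110101110000010101110010010 ; hops seen [H0,H0,H1] ; pick H1
  Q 99.128.150.0: descend 011000111000000010010110 ; hops seen [H0,H1,H2,H1,H0,H0,H2] ; pick H2
  Q 99.128.150.150: descend 01100011100000001001011010 ; hops seen [H0,H1,H2,H1,H0,H0,H2] ; pick H2
  + 99.128.150.0/24 (H1) depth=24
  + 99.0.0.0/8 (H2) depth=8

== LOOKUPS ==
["H2","H0","H2","H2","H0","H0","H0","H0","H0","H0","H0","H1","H2","H2"]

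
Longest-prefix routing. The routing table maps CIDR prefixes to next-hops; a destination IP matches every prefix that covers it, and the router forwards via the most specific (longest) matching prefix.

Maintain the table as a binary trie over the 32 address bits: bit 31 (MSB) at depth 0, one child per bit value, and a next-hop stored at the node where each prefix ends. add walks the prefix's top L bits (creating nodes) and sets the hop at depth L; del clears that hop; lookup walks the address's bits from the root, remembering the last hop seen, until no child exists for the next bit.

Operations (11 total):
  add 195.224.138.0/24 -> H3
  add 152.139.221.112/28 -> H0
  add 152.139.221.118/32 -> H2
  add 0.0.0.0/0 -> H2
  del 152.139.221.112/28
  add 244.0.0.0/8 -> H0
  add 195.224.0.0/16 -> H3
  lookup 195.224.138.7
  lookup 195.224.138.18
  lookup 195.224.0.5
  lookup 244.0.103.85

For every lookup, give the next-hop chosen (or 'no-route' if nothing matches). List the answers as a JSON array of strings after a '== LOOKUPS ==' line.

Process each operation:
  add 195.224.138.0/24 -> H3 at depth 24
  add 152.139.221.112/28 -> H0 at depth 28
  add 152.139.221.118/32 -> H2 at depth 32
  add 0.0.0.0/0 -> H2 at depth 0
  - 152.139.221.112/28 clear@28
  add 244.0.0.0/8 -> H0 at depth 8
  add 195.224.0.0/16 -> H3 at depth 16
  Q 195.224.138.7: descend 110000111110000010001010 ; hops seen [H2,H3,H3] ; pick H3
  Q 195.224.138.18: descend 110000111110000010001010 ; hops seen [H2,H3,H3] ; pick H3
  Q 195.224.0.5: descend 1100001111100000 ; hops seen [H2,H3] ; pick H3
  Q 244.0.103.85: descend 11110100 ; hops seen [H2,H0] ; pick H0

== LOOKUPS ==
["H3","H3","H3","H0"]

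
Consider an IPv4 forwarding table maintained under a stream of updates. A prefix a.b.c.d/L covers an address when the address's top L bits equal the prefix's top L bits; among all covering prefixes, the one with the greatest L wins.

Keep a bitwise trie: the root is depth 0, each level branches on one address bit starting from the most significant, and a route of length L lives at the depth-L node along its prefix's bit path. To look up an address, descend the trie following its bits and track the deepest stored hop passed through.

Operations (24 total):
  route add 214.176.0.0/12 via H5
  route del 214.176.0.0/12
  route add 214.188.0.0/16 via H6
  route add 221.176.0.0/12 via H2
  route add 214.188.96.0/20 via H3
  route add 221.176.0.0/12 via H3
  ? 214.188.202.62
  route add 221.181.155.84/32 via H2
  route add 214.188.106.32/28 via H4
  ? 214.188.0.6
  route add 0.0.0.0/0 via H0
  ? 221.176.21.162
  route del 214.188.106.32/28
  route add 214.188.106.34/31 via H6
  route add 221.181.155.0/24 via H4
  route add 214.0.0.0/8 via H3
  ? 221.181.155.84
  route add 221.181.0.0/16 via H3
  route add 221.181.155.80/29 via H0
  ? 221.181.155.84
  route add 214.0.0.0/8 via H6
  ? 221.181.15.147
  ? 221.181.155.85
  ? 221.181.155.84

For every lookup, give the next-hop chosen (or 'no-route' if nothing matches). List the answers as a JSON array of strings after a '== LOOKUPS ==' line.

Trace:
  add 214.176.0.0/12 -> H5 at depth 12
  - 214.176.0.0/12 clear@12
  add 214.188.0.0/16 -> H6 at depth 16
  add 221.176.0.0/12 -> H2 at depth 12
  add 214.188.96.0/20 -> H3 at depth 20
  add 221.176.0.0/12 -> H3 at depth 12
  lookup 214.188.202.62: bits 1101011010111100 walk d0:-→d1:-→d2:-→d3:-→d4:-→d5:-→d6:-→d7:-→d8:-→d9:-→d10:-→d11:-→d12:-→d13:-→d14:-→d15:-→d16:H6 -> H6
  add 221.181.155.84/32 -> H2 at depth 32
  add 214.188.106.32/28 -> H4 at depth 28
  lookup 214.188.0.6: bits 11010110101111000 walk d0:-→d1:-→d2:-→d3:-→d4:-→d5:-→d6:-→d7:-→d8:-→d9:-→d10:-→d11:-→d12:-→d13:-→d14:-→d15:-→d16:H6→d17:- -> H6
  add 0.0.0.0/0 -> H0 at depth 0
  lookup 221.176.21.162: bits 1101110110110 walk d0:H0→d1:-→d2:-→d3:-→d4:-→d5:-→d6:-→d7:-→d8:-→d9:-→d10:-→d11:-→d12:H3→d13:- -> H3
  - 214.188.106.32/28 clear@28
  add 214.188.106.34/31 -> H6 at depth 31
  add 221.181.155.0/24 -> H4 at depth 24
  add 214.0.0.0/8 -> H3 at depth 8
  lookup 221.181.155.84: bits 11011101101101011001101101010100 walk d0:H0→d1:-→d2:-→d3:-→d4:-→d5:-→d6:-→d7:-→d8:-→d9:-→d10:-→d11:-→d12:H3→d13:-→d14:-→d15:-→d16:-→d17:-→d18:-→d19:-→d20:-→d21:-→d22:-→d23:-→d24:H4→d25:-→d26:-→d27:-→d28:-→d29:-→d30:-→d31:-→d32:H2 -> H2
  add 221.181.0.0/16 -> H3 at depth 16
  add 221.181.155.80/29 -> H0 at depth 29
  lookup 221.181.155.84: bits 11011101101101011001101101010100 walk d0:H0→d1:-→d2:-→d3:-→d4:-→d5:-→d6:-→d7:-→d8:-→d9:-→d10:-→d11:-→d12:H3→d13:-→d14:-→d15:-→d16:H3→d17:-→d18:-→d19:-→d20:-→d21:-→d22:-→d23:-→d24:H4→d25:-→d26:-→d27:-→d28:-→d29:H0→d30:-→d31:-→d32:H2 -> H2
  add 214.0.0.0/8 -> H6 at depth 8
  lookup 221.181.15.147: bits 1101110110110101 walk d0:H0→d1:-→d2:-→d3:-→d4:-→d5:-→d6:-→d7:-→d8:-→d9:-→d10:-→d11:-→d12:H3→d13:-→d14:-→d15:-→d16:H3 -> H3
  lookup 221.181.155.85: bits 1101110110110101100110110101010 walk d0:H0→d1:-→d2:-→d3:-→d4:-→d5:-→d6:-→d7:-→d8:-→d9:-→d10:-→d11:-→d12:H3→d13:-→d14:-→d15:-→d16:H3→d17:-→d18:-→d19:-→d20:-→d21:-→d22:-→d23:-→d24:H4→d25:-→d26:-→d27:-→d28:-→d29:H0→d30:-→d31:- -> H0
  lookup 221.181.155.84: bits 11011101101101011001101101010100 walk d0:H0→d1:-→d2:-→d3:-→d4:-→d5:-→d6:-→d7:-→d8:-→d9:-→d10:-→d11:-→d12:H3→d13:-→d14:-→d15:-→d16:H3→d17:-→d18:-→d19:-→d20:-→d21:-→d22:-→d23:-→d24:H4→d25:-→d26:-→d27:-→d28:-→d29:H0→d30:-→d31:-→d32:H2 -> H2

== LOOKUPS ==
["H6","H6","H3","H2","H2","H3","H0","H2"]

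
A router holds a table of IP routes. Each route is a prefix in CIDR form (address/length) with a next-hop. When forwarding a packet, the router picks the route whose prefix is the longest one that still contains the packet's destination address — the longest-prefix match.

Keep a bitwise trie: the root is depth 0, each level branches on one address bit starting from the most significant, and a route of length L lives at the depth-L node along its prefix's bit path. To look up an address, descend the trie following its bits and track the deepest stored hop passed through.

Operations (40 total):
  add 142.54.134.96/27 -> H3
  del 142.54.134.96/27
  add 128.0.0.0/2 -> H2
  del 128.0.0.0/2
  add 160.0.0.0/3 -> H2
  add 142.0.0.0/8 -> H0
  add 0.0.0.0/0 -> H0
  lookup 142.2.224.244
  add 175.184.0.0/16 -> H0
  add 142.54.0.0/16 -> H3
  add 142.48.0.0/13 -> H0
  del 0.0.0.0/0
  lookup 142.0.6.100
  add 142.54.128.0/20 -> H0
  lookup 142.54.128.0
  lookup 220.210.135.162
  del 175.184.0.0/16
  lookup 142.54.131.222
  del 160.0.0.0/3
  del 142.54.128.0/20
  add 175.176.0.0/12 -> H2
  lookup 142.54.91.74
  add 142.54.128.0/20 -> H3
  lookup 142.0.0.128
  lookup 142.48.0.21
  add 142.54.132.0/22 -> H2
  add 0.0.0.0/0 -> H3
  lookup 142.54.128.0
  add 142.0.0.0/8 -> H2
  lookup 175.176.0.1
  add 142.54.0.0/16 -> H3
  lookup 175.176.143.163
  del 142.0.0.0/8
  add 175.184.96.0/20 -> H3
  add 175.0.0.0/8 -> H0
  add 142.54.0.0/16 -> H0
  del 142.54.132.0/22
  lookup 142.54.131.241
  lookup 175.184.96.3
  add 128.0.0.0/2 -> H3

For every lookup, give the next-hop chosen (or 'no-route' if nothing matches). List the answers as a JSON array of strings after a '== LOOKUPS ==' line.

Apply in order:
  add 142.54.134.96/27 -> H3 at depth 27
  del 142.54.134.96/27 (clear depth 27)
  add 128.0.0.0/2 -> H2 at depth 2
  del 128.0.0.0/2 (clear depth 2)
  add 160.0.0.0/3 -> H2 at depth 3
  add 142.0.0.0/8 -> H0 at depth 8
  add 0.0.0.0/0 -> H0 at depth 0
  ? 142.2.224.244  path d0:H0→d1:-→d2:-→d3:-→d4:-→d5:-→d6:-→d7:-→d8:H0→d9:-→d10:-  best=H0
  add 175.184.0.0/16 -> H0 at depth 16
  add 142.54.0.0/16 -> H3 at depth 16
  add 142.48.0.0/13 -> H0 at depth 13
  del 0.0.0.0/0 (clear depth 0)
  ? 142.0.6.100  path d0:-→d1:-→d2:-→d3:-→d4:-→d5:-→d6:-→d7:-→d8:H0→d9:-→d10:-  best=H0
  add 142.54.128.0/20 -> H0 at depth 20
  ? 142.54.128.0  path d0:-→d1:-→d2:-→d3:-→d4:-→d5:-→d6:-→d7:-→d8:H0→d9:-→d10:-→d11:-→d12:-→d13:H0→d14:-→d15:-→d16:H3→d17:-→d18:-→d19:-→d20:H0→d21:-  best=H0
  ? 220.210.135.162  path d0:-→d1:-  best=no-route
  del 175.184.0.0/16 (clear depth 16)
  ? 142.54.131.222  path d0:-→d1:-→d2:-→d3:-→d4:-→d5:-→d6:-→d7:-→d8:H0→d9:-→d10:-→d11:-→d12:-→d13:H0→d14:-→d15:-→d16:H3→d17:-→d18:-→d19:-→d20:H0→d21:-  best=H0
  del 160.0.0.0/3 (clear depth 3)
  del 142.54.128.0/20 (clear depth 20)
  add 175.176.0.0/12 -> H2 at depth 12
  ? 142.54.91.74  path d0:-→d1:-→d2:-→d3:-→d4:-→d5:-→d6:-→d7:-→d8:H0→d9:-→d10:-→d11:-→d12:-→d13:H0→d14:-→d15:-→d16:H3  best=H3
  add 142.54.128.0/20 -> H3 at depth 20
  ? 142.0.0.128  path d0:-→d1:-→d2:-→d3:-→d4:-→d5:-→d6:-→d7:-→d8:H0→d9:-→d10:-  best=H0
  ? 142.48.0.21  path d0:-→d1:-→d2:-→d3:-→d4:-→d5:-→d6:-→d7:-→d8:H0→d9:-→d10:-→d11:-→d12:-→d13:H0  best=H0
  add 142.54.132.0/22 -> H2 at depth 22
  add 0.0.0.0/0 -> H3 at depth 0
  ? 142.54.128.0  path d0:H3→d1:-→d2:-→d3:-→d4:-→d5:-→d6:-→d7:-→d8:H0→d9:-→d10:-→d11:-→d12:-→d13:H0→d14:-→d15:-→d16:H3→d17:-→d18:-→d19:-→d20:H3→d21:-  best=H3
  add 142.0.0.0/8 -> H2 at depth 8
  ? 175.176.0.1  path d0:H3→d1:-→d2:-→d3:-→d4:-→d5:-→d6:-→d7:-→d8:-→d9:-→d10:-→d11:-→d12:H2  best=H2
  add 142.54.0.0/16 -> H3 at depth 16
  ? 175.176.143.163  path d0:H3→d1:-→d2:-→d3:-→d4:-→d5:-→d6:-→d7:-→d8:-→d9:-→d10:-→d11:-→d12:H2  best=H2
  del 142.0.0.0/8 (clear depth 8)
  add 175.184.96.0/20 -> H3 at depth 20
  add 175.0.0.0/8 -> H0 at depth 8
  add 142.54.0.0/16 -> H0 at depth 16
  del 142.54.132.0/22 (clear depth 22)
  ? 142.54.131.241  path d0:H3→d1:-→d2:-→d3:-→d4:-→d5:-→d6:-→d7:-→d8:-→d9:-→d10:-→d11:-→d12:-→d13:H0→d14:-→d15:-→d16:H0→d17:-→d18:-→d19:-→d20:H3→d21:-  best=H3
  ? 175.184.96.3  path d0:H3→d1:-→d2:-→d3:-→d4:-→d5:-→d6:-→d7:-→d8:H0→d9:-→d10:-→d11:-→d12:H2→d13:-→d14:-→d15:-→d16:-→d17:-→d18:-→d19:-→d20:H3  best=H3
  add 128.0.0.0/2 -> H3 at depth 2

== LOOKUPS ==
["H0","H0","H0","no-route","H0","H3","H0","H0","H3","H2","H2","H3","H3"]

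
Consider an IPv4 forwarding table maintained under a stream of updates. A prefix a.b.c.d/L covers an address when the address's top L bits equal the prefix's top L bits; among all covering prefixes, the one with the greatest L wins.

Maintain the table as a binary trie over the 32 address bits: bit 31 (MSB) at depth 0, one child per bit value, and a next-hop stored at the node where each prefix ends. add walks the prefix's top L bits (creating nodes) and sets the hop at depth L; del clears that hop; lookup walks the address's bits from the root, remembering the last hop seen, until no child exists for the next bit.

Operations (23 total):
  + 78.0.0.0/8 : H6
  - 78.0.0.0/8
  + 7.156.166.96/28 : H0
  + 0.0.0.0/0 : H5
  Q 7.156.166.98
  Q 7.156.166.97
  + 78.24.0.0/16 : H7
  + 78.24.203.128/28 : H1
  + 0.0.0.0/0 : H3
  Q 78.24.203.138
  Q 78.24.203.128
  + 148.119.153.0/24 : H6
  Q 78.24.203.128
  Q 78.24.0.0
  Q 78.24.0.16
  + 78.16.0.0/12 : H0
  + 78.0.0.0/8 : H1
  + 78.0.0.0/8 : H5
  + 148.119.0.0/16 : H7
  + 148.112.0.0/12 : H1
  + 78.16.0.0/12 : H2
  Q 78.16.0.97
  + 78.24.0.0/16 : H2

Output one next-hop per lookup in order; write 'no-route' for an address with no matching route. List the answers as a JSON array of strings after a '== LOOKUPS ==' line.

Process each operation:
  + 78.0.0.0/8 (H6) depth=8
  del 78.0.0.0/8 (clear depth 8)
  + 7.156.166.96/28 (H0) depth=28
  + 0.0.0.0/0 (H5) depth=0
  ? 7.156.166.98  path d0:H5→d1:-→d2:-→d3:-→d4:-→d5:-→d6:-→d7:-→d8:-→d9:-→d10:-→d11:-→d12:-→d13:-→d14:-→d15:-→d16:-→d17:-→d18:-→d19:-→d20:-→d21:-→d22:-→d23:-→d24:-→d25:-→d26:-→d27:-→d28:H0  best=H0
  ? 7.156.166.97  path d0:H5→d1:-→d2:-→d3:-→d4:-→d5:-→d6:-→d7:-→d8:-→d9:-→d10:-→d11:-→d12:-→d13:-→d14:-→d15:-→d16:-→d17:-→d18:-→d19:-→d20:-→d21:-→d22:-→d23:-→d24:-→d25:-→d26:-→d27:-→d28:H0  best=H0
  + 78.24.0.0/16 (H7) depth=16
  + 78.24.203.128/28 (H1) depth=28
  + 0.0.0.0/0 (H3) depth=0
  ? 78.24.203.138  path d0:H3→d1:-→d2:-→d3:-→d4:-→d5:-→d6:-→d7:-→d8:-→d9:-→d10:-→d11:-→d12:-→d13:-→d14:-→d15:-→d16:H7→d17:-→d18:-→d19:-→d20:-→d21:-→d22:-→d23:-→d24:-→d25:-→d26:-→d27:-→d28:H1  best=H1
  ? 78.24.203.128  path d0:H3→d1:-→d2:-→d3:-→d4:-→d5:-→d6:-→d7:-→d8:-→d9:-→d10:-→d11:-→d12:-→d13:-→d14:-→d15:-→d16:H7→d17:-→d18:-→d19:-→d20:-→d21:-→d22:-→d23:-→d24:-→d25:-→d26:-→d27:-→d28:H1  best=H1
  + 148.119.153.0/24 (H6) depth=24
  ? 78.24.203.128  path d0:H3→d1:-→d2:-→d3:-→d4:-→d5:-→d6:-→d7:-→d8:-→d9:-→d10:-→d11:-→d12:-→d13:-→d14:-→d15:-→d16:H7→d17:-→d18:-→d19:-→d20:-→d21:-→d22:-→d23:-→d24:-→d25:-→d26:-→d27:-→d28:H1  best=H1
  ? 78.24.0.0  path d0:H3→d1:-→d2:-→d3:-→d4:-→d5:-→d6:-→d7:-→d8:-→d9:-→d10:-→d11:-→d12:-→d13:-→d14:-→d15:-→d16:H7  best=H7
  ? 78.24.0.16  path d0:H3→d1:-→d2:-→d3:-→d4:-→d5:-→d6:-→d7:-→d8:-→d9:-→d10:-→d11:-→d12:-→d13:-→d14:-→d15:-→d16:H7  best=H7
  + 78.16.0.0/12 (H0) depth=12
  + 78.0.0.0/8 (H1) depth=8
  + 78.0.0.0/8 (H5) depth=8
  + 148.119.0.0/16 (H7) depth=16
  + 148.112.0.0/12 (H1) depth=12
  + 78.16.0.0/12 (H2) depth=12
  ? 78.16.0.97  path d0:H3→d1:-→d2:-→d3:-→d4:-→d5:-→d6:-→d7:-→d8:H5→d9:-→d10:-→d11:-→d12:H2  best=H2
  + 78.24.0.0/16 (H2) depth=16

== LOOKUPS ==
["H0","H0","H1","H1","H1","H7","H7","H2"]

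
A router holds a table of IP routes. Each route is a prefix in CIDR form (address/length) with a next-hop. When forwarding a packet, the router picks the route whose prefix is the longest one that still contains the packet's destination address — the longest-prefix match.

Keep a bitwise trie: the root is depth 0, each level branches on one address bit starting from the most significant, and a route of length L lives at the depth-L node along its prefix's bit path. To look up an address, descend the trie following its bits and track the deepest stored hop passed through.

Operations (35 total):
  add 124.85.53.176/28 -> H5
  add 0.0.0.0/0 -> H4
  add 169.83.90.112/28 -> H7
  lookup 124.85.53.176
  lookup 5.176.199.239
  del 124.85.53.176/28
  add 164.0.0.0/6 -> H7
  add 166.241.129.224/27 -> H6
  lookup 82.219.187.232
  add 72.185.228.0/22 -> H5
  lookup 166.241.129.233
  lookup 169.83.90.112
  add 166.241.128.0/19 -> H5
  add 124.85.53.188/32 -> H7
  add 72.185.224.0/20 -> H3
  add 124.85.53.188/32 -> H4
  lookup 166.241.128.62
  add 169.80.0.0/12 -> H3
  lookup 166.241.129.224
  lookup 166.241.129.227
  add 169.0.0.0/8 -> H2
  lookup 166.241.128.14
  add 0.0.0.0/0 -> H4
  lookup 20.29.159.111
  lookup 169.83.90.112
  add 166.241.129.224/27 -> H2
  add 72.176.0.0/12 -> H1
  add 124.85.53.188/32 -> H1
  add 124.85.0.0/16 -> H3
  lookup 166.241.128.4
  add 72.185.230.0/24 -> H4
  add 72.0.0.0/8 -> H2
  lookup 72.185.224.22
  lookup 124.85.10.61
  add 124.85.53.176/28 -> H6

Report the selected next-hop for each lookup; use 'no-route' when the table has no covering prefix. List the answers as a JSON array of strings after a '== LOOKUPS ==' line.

Trace:
  + 124.85.53.176/28 (H5) depth=28
  + 0.0.0.0/0 (H4) depth=0
  + 169.83.90.112/28 (H7) depth=28
  lookup 124.85.53.176: bits 0111110001010101001101011011 walk d0:H4→d1:-→d2:-→d3:-→d4:-→d5:-→d6:-→d7:-→d8:-→d9:-→d10:-→d11:-→d12:-→d13:-→d14:-→d15:-→d16:-→d17:-→d18:-→d19:-→d20:-→d21:-→d22:-→d23:-→d24:-→d25:-→d26:-→d27:-→d28:H5 -> H5
  lookup 5.176.199.239: bits 0 walk d0:H4→d1:- -> H4
  - 124.85.53.176/28 clear@28
  + 164.0.0.0/6 (H7) depth=6
  + 166.241.129.224/27 (H6) depth=27
  lookup 82.219.187.232: bits 01 walk d0:H4→d1:-→d2:- -> H4
  + 72.185.228.0/22 (H5) depth=22
  lookup 166.241.129.233: bits 101001101111000110000001111 walk d0:H4→d1:-→d2:-→d3:-→d4:-→d5:-→d6:H7→d7:-→d8:-→d9:-→d10:-→d11:-→d12:-→d13:-→d14:-→d15:-→d16:-→d17:-→d18:-→d19:-→d20:-→d21:-→d22:-→d23:-→d24:-→d25:-→d26:-→d27:H6 -> H6
  lookup 169.83.90.112: bits 1010100101010011010110100111 walk d0:H4→d1:-→d2:-→d3:-→d4:-→d5:-→d6:-→d7:-→d8:-→d9:-→d10:-→d11:-→d12:-→d13:-→d14:-→d15:-→d16:-→d17:-→d18:-→d19:-→d20:-→d21:-→d22:-→d23:-→d24:-→d25:-→d26:-→d27:-→d28:H7 -> H7
  + 166.241.128.0/19 (H5) depth=19
  + 124.85.53.188/32 (H7) depth=32
  + 72.185.224.0/20 (H3) depth=20
  + 124.85.53.188/32 (H4) depth=32
  lookup 166.241.128.62: bits 10100110111100011000000 walk d0:H4→d1:-→d2:-→d3:-→d4:-→d5:-→d6:H7→d7:-→d8:-→d9:-→d10:-→d11:-→d12:-→d13:-→d14:-→d15:-→d16:-→d17:-→d18:-→d19:H5→d20:-→d21:-→d22:-→d23:- -> H5
  + 169.80.0.0/12 (H3) depth=12
  lookup 166.241.129.224: bits 101001101111000110000001111 walk d0:H4→d1:-→d2:-→d3:-→d4:-→d5:-→d6:H7→d7:-→d8:-→d9:-→d10:-→d11:-→d12:-→d13:-→d14:-→d15:-→d16:-→d17:-→d18:-→d19:H5→d20:-→d21:-→d22:-→d23:-→d24:-→d25:-→d26:-→d27:H6 -> H6
  lookup 166.241.129.227: bits 101001101111000110000001111 walk d0:H4→d1:-→d2:-→d3:-→d4:-→d5:-→d6:H7→d7:-→d8:-→d9:-→d10:-→d11:-→d12:-→d13:-→d14:-→d15:-→d16:-→d17:-→d18:-→d19:H5→d20:-→d21:-→d22:-→d23:-→d24:-→d25:-→d26:-→d27:H6 -> H6
  + 169.0.0.0/8 (H2) depth=8
  lookup 166.241.128.14: bits 10100110111100011000000 walk d0:H4→d1:-→d2:-→d3:-→d4:-→d5:-→d6:H7→d7:-→d8:-→d9:-→d10:-→d11:-→d12:-→d13:-→d14:-→d15:-→d16:-→d17:-→d18:-→d19:H5→d20:-→d21:-→d22:-→d23:- -> H5
  + 0.0.0.0/0 (H4) depth=0
  lookup 20.29.159.111: bits 0 walk d0:H4→d1:- -> H4
  lookup 169.83.90.112: bits 1010100101010011010110100111 walk d0:H4→d1:-→d2:-→d3:-→d4:-→d5:-→d6:-→d7:-→d8:H2→d9:-→d10:-→d11:-→d12:H3→d13:-→d14:-→d15:-→d16:-→d17:-→d18:-→d19:-→d20:-→d21:-→d22:-→d23:-→d24:-→d25:-→d26:-→d27:-→d28:H7 -> H7
  + 166.241.129.224/27 (H2) depth=27
  + 72.176.0.0/12 (H1) depth=12
  + 124.85.53.188/32 (H1) depth=32
  + 124.85.0.0/16 (H3) depth=16
  lookup 166.241.128.4: bits 10100110111100011000000 walk d0:H4→d1:-→d2:-→d3:-→d4:-→d5:-→d6:H7→d7:-→d8:-→d9:-→d10:-→d11:-→d12:-→d13:-→d14:-→d15:-→d16:-→d17:-→d18:-→d19:H5→d20:-→d21:-→d22:-→d23:- -> H5
  + 72.185.230.0/24 (H4) depth=24
  + 72.0.0.0/8 (H2) depth=8
  lookup 72.185.224.22: bits 010010001011100111100 walk d0:H4→d1:-→d2:-→d3:-→d4:-→d5:-→d6:-→d7:-→d8:H2→d9:-→d10:-→d11:-→d12:H1→d13:-→d14:-→d15:-→d16:-→d17:-→d18:-→d19:-→d20:H3→d21:- -> H3
  lookup 124.85.10.61: bits 011111000101010100 walk d0:H4→d1:-→d2:-→d3:-→d4:-→d5:-→d6:-→d7:-→d8:-→d9:-→d10:-→d11:-→d12:-→d13:-→d14:-→d15:-→d16:H3→d17:-→d18:- -> H3
  + 124.85.53.176/28 (H6) depth=28

== LOOKUPS ==
["H5","H4","H4","H6","H7","H5","H6","H6","H5","H4","H7","H5","H3","H3"]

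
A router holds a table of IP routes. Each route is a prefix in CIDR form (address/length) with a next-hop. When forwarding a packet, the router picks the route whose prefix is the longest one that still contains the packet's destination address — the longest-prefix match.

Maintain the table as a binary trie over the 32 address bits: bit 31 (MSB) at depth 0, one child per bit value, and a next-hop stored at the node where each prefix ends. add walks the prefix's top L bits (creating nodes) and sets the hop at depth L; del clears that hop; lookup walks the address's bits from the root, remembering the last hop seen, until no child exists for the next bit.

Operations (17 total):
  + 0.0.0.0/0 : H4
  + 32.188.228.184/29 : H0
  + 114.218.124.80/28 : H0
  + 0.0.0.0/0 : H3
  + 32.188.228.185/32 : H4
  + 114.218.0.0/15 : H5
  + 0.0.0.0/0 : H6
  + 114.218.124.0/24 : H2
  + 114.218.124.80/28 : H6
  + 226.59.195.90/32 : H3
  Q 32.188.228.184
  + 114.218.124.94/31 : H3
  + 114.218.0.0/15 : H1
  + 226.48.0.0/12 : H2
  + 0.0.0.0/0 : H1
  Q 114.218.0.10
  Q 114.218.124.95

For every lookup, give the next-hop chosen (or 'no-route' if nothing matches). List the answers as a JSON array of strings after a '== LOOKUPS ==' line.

Process each operation:
  add 0.0.0.0/0 -> H4 at depth 0
  add 32.188.228.184/29 -> H0 at depth 29
  add 114.218.124.80/28 -> H0 at depth 28
  add 0.0.0.0/0 -> H3 at depth 0
  add 32.188.228.185/32 -> H4 at depth 32
  add 114.218.0.0/15 -> H5 at depth 15
  add 0.0.0.0/0 -> H6 at depth 0
  add 114.218.124.0/24 -> H2 at depth 24
  add 114.218.124.80/28 -> H6 at depth 28
  add 226.59.195.90/32 -> H3 at depth 32
  ? 32.188.228.184  path d0:H6→d1:-→d2:-→d3:-→d4:-→d5:-→d6:-→d7:-→d8:-→d9:-→d10:-→d11:-→d12:-→d13:-→d14:-→d15:-→d16:-→d17:-→d18:-→d19:-→d20:-→d21:-→d22:-→d23:-→d24:-→d25:-→d26:-→d27:-→d28:-→d29:H0→d30:-→d31:-  best=H0
  add 114.218.124.94/31 -> H3 at depth 31
  add 114.218.0.0/15 -> H1 at depth 15
  add 226.48.0.0/12 -> H2 at depth 12
  add 0.0.0.0/0 -> H1 at depth 0
  ? 114.218.0.10  path d0:H1→d1:-→d2:-→d3:-→d4:-→d5:-→d6:-→d7:-→d8:-→d9:-→d10:-→d11:-→d12:-→d13:-→d14:-→d15:H1→d16:-→d17:-  best=H1
  ? 114.218.124.95  path d0:H1→d1:-→d2:-→d3:-→d4:-→d5:-→d6:-→d7:-→d8:-→d9:-→d10:-→d11:-→d12:-→d13:-→d14:-→d15:H1→d16:-→d17:-→d18:-→d19:-→d20:-→d21:-→d22:-→d23:-→d24:H2→d25:-→d26:-→d27:-→d28:H6→d29:-→d30:-→d31:H3  best=H3

== LOOKUPS ==
["H0","H1","H3"]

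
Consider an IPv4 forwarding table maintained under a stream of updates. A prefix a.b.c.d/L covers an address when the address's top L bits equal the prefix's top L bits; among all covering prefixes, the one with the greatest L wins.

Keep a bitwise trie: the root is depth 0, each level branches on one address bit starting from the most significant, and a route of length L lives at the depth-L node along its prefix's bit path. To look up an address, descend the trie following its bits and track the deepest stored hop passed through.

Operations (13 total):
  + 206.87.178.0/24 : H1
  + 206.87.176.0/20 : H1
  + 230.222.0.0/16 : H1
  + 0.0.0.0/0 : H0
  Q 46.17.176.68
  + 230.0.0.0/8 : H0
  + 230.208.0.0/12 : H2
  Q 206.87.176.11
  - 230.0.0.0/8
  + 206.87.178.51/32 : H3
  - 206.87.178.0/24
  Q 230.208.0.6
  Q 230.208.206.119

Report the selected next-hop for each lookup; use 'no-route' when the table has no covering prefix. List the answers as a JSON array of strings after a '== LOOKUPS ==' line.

Trace:
  add 206.87.178.0/24 -> H1 at depth 24
  add 206.87.176.0/20 -> H1 at depth 20
  add 230.222.0.0/16 -> H1 at depth 16
  add 0.0.0.0/0 -> H0 at depth 0
  ? 46.17.176.68  path d0:H0  best=H0
  add 230.0.0.0/8 -> H0 at depth 8
  add 230.208.0.0/12 -> H2 at depth 12
  ? 206.87.176.11  path d0:H0→d1:-→d2:-→d3:-→d4:-→d5:-→d6:-→d7:-→d8:-→d9:-→d10:-→d11:-→d12:-→d13:-→d14:-→d15:-→d16:-→d17:-→d18:-→d19:-→d20:H1→d21:-→d22:-  best=H1
  del 230.0.0.0/8 (clear depth 8)
  add 206.87.178.51/32 -> H3 at depth 32
  del 206.87.178.0/24 (clear depth 24)
  ? 230.208.0.6  path d0:H0→d1:-→d2:-→d3:-→d4:-→d5:-→d6:-→d7:-→d8:-→d9:-→d10:-→d11:-→d12:H2  best=H2
  ? 230.208.206.119  path d0:H0→d1:-→d2:-→d3:-→d4:-→d5:-→d6:-→d7:-→d8:-→d9:-→d10:-→d11:-→d12:H2  best=H2

== LOOKUPS ==
["H0","H1","H2","H2"]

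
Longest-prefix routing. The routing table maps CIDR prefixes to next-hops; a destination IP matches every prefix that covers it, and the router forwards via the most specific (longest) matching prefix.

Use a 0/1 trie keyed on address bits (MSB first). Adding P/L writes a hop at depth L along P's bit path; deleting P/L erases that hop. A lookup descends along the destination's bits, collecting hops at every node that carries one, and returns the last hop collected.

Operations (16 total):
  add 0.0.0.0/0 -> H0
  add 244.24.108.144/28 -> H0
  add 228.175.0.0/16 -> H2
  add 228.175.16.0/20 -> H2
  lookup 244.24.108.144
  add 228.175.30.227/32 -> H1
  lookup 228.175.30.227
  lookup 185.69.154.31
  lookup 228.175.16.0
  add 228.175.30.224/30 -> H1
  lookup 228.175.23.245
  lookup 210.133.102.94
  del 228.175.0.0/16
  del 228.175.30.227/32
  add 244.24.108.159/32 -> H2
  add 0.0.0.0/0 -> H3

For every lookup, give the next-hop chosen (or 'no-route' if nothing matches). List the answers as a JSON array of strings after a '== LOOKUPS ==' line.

Apply in order:
  add 0.0.0.0/0 -> H0 at depth 0
  add 244.24.108.144/28 -> H0 at depth 28
  add 228.175.0.0/16 -> H2 at depth 16
  add 228.175.16.0/20 -> H2 at depth 20
  lookup 244.24.108.144: bits 1111010000011000011011001001 walk d0:H0→d1:-→d2:-→d3:-→d4:-→d5:-→d6:-→d7:-→d8:-→d9:-→d10:-→d11:-→d12:-→d13:-→d14:-→d15:-→d16:-→d17:-→d18:-→d19:-→d20:-→d21:-→d22:-→d23:-→d24:-→d25:-→d26:-→d27:-→d28:H0 -> H0
  add 228.175.30.227/32 -> H1 at depth 32
  lookup 228.175.30.227: bits 11100100101011110001111011100011 walk d0:H0→d1:-→d2:-→d3:-→d4:-→d5:-→d6:-→d7:-→d8:-→d9:-→d10:-→d11:-→d12:-→d13:-→d14:-→d15:-→d16:H2→d17:-→d18:-→d19:-→d20:H2→d21:-→d22:-→d23:-→d24:-→d25:-→d26:-→d27:-→d28:-→d29:-→d30:-→d31:-→d32:H1 -> H1
  lookup 185.69.154.31: bits 1 walk d0:H0→d1:- -> H0
  lookup 228.175.16.0: bits 11100100101011110001 walk d0:H0→d1:-→d2:-→d3:-→d4:-→d5:-→d6:-→d7:-→d8:-→d9:-→d10:-→d11:-→d12:-→d13:-→d14:-→d15:-→d16:H2→d17:-→d18:-→d19:-→d20:H2 -> H2
  add 228.175.30.224/30 -> H1 at depth 30
  lookup 228.175.23.245: bits 11100100101011110001 walk d0:H0→d1:-→d2:-→d3:-→d4:-→d5:-→d6:-→d7:-→d8:-→d9:-→d10:-→d11:-→d12:-→d13:-→d14:-→d15:-→d16:H2→d17:-→d18:-→d19:-→d20:H2 -> H2
  lookup 210.133.102.94: bits 11 walk d0:H0→d1:-→d2:- -> H0
  del 228.175.0.0/16 (clear depth 16)
  del 228.175.30.227/32 (clear depth 32)
  add 244.24.108.159/32 -> H2 at depth 32
  add 0.0.0.0/0 -> H3 at depth 0

== LOOKUPS ==
["H0","H1","H0","H2","H2","H0"]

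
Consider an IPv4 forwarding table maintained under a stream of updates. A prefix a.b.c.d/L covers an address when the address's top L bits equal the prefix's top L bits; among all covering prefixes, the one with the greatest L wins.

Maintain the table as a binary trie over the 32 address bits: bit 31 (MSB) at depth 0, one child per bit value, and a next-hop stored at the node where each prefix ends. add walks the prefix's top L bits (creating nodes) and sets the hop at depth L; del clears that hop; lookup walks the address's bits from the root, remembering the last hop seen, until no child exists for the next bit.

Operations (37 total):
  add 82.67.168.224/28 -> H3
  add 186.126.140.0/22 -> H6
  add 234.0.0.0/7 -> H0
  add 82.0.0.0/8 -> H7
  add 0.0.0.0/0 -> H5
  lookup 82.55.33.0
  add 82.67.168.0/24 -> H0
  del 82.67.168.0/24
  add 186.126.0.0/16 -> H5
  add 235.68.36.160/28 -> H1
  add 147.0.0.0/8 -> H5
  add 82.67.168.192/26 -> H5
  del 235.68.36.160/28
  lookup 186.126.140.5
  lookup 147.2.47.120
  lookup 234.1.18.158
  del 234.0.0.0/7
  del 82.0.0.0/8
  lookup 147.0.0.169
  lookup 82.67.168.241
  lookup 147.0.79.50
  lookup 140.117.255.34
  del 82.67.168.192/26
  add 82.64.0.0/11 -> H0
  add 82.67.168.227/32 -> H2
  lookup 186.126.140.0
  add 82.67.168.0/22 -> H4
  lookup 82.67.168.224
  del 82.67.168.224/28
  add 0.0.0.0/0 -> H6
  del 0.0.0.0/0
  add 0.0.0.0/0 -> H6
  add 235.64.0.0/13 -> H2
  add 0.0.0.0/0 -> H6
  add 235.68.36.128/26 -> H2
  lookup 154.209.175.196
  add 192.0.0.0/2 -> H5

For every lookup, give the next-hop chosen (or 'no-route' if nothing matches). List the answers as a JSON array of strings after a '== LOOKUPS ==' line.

Trace:
  add 82.67.168.224/28 -> H3 at depth 28
  add 186.126.140.0/22 -> H6 at depth 22
  add 234.0.0.0/7 -> H0 at depth 7
  add 82.0.0.0/8 -> H7 at depth 8
  add 0.0.0.0/0 -> H5 at depth 0
  Q 82.55.33.0: descend 010100100 ; hops seen [H5,H7] ; pick H7
  add 82.67.168.0/24 -> H0 at depth 24
  - 82.67.168.0/24 clear@24
  add 186.126.0.0/16 -> H5 at depth 16
  add 235.68.36.160/28 -> H1 at depth 28
  add 147.0.0.0/8 -> H5 at depth 8
  add 82.67.168.192/26 -> H5 at depth 26
  - 235.68.36.160/28 clear@28
  Q 186.126.140.5: descend 1011101001111110100011 ; hops seen [H5,H5,H6] ; pick H6
  Q 147.2.47.120: descend 10010011 ; hops seen [H5,H5] ; pick H5
  Q 234.1.18.158: descend 1110101 ; hops seen [H5,H0] ; pick H0
  - 234.0.0.0/7 clear@7
  - 82.0.0.0/8 clear@8
  Q 147.0.0.169: descend 10010011 ; hops seen [H5,H5] ; pick H5
  Q 82.67.168.241: descend 010100100100001110101000111 ; hops seen [H5,H5] ; pick H5
  Q 147.0.79.50: descend 10010011 ; hops seen [H5,H5] ; pick H5
  Q 140.117.255.34: descend 100 ; hops seen [H5] ; pick H5
  - 82.67.168.192/26 clear@26
  add 82.64.0.0/11 -> H0 at depth 11
  add 82.67.168.227/32 -> H2 at depth 32
  Q 186.126.140.0: descend 1011101001111110100011 ; hops seen [H5,H5,H6] ; pick H6
  add 82.67.168.0/22 -> H4 at depth 22
  Q 82.67.168.224: descend 010100100100001110101000111000 ; hops seen [H5,H0,H4,H3] ; pick H3
  - 82.67.168.224/28 clear@28
  add 0.0.0.0/0 -> H6 at depth 0
  - 0.0.0.0/0 clear@0
  add 0.0.0.0/0 -> H6 at depth 0
  add 235.64.0.0/13 -> H2 at depth 13
  add 0.0.0.0/0 -> H6 at depth 0
  add 235.68.36.128/26 -> H2 at depth 26
  Q 154.209.175.196: descend 1001 ; hops seen [H6] ; pick H6
  add 192.0.0.0/2 -> H5 at depth 2

== LOOKUPS ==
["H7","H6","H5","H0","H5","H5","H5","H5","H6","H3","H6"]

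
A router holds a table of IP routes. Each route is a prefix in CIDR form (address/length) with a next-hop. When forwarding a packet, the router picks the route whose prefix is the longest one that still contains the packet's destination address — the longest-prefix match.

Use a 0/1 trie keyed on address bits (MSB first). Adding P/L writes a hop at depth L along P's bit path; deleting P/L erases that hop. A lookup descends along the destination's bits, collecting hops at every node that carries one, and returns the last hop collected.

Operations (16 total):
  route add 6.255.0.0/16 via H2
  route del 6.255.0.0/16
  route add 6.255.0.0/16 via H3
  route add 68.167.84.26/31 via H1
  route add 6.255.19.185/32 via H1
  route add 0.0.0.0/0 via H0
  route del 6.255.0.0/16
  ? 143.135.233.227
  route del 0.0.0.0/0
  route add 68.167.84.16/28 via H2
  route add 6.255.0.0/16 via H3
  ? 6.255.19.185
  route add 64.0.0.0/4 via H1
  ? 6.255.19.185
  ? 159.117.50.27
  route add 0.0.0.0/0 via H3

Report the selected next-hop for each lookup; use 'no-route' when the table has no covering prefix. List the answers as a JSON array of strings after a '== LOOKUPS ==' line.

Trace:
  + 6.255.0.0/16 (H2) depth=16
  - 6.255.0.0/16 clear@16
  + 6.255.0.0/16 (H3) depth=16
  + 68.167.84.26/31 (H1) depth=31
  + 6.255.19.185/32 (H1) depth=32
  + 0.0.0.0/0 (H0) depth=0
  - 6.255.0.0/16 clear@16
  ? 143.135.233.227  path d0:H0  best=H0
  - 0.0.0.0/0 clear@0
  + 68.167.84.16/28 (H2) depth=28
  + 6.255.0.0/16 (H3) depth=16
  ? 6.255.19.185  path d0:-→d1:-→d2:-→d3:-→d4:-→d5:-→d6:-→d7:-→d8:-→d9:-→d10:-→d11:-→d12:-→d13:-→d14:-→d15:-→d16:H3→d17:-→d18:-→d19:-→d20:-→d21:-→d22:-→d23:-→d24:-→d25:-→d26:-→d27:-→d28:-→d29:-→d30:-→d31:-→d32:H1  best=H1
  + 64.0.0.0/4 (H1) depth=4
  ? 6.255.19.185  path d0:-→d1:-→d2:-→d3:-→d4:-→d5:-→d6:-→d7:-→d8:-→d9:-→d10:-→d11:-→d12:-→d13:-→d14:-→d15:-→d16:H3→d17:-→d18:-→d19:-→d20:-→d21:-→d22:-→d23:-→d24:-→d25:-→d26:-→d27:-→d28:-→d29:-→d30:-→d31:-→d32:H1  best=H1
  ? 159.117.50.27  path d0:-  best=no-route
  + 0.0.0.0/0 (H3) depth=0

== LOOKUPS ==
["H0","H1","H1","no-route"]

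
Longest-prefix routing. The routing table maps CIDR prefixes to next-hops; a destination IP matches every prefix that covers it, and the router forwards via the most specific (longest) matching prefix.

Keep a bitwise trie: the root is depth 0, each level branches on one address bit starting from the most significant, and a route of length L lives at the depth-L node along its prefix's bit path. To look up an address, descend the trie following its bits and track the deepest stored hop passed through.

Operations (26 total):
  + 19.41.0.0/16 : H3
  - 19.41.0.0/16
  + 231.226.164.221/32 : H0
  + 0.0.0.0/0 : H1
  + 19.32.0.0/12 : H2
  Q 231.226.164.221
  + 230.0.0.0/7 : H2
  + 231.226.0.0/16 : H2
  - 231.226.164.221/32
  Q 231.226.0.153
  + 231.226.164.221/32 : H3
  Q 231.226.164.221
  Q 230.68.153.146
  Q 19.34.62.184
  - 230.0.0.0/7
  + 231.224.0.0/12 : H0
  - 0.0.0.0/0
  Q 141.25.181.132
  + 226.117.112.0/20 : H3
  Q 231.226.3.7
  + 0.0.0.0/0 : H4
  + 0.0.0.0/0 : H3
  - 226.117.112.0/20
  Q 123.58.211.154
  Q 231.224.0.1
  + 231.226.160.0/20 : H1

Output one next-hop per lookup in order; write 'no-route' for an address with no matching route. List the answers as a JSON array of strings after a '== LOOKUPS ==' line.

Trace:
  + 19.41.0.0/16 (H3) depth=16
  - 19.41.0.0/16 clear@16
  + 231.226.164.221/32 (H0) depth=32
  + 0.0.0.0/0 (H1) depth=0
  + 19.32.0.0/12 (H2) depth=12
  ? 231.226.164.221  path d0:H1→d1:-→d2:-→d3:-→d4:-→d5:-→d6:-→d7:-→d8:-→d9:-→d10:-→d11:-→d12:-→d13:-→d14:-→d15:-→d16:-→d17:-→d18:-→d19:-→d20:-→d21:-→d22:-→d23:-→d24:-→d25:-→d26:-→d27:-→d28:-→d29:-→d30:-→d31:-→d32:H0  best=H0
  + 230.0.0.0/7 (H2) depth=7
  + 231.226.0.0/16 (H2) depth=16
  - 231.226.164.221/32 clear@32
  ? 231.226.0.153  path d0:H1→d1:-→d2:-→d3:-→d4:-→d5:-→d6:-→d7:H2→d8:-→d9:-→d10:-→d11:-→d12:-→d13:-→d14:-→d15:-→d16:H2  best=H2
  + 231.226.164.221/32 (H3) depth=32
  ? 231.226.164.221  path d0:H1→d1:-→d2:-→d3:-→d4:-→d5:-→d6:-→d7:H2→d8:-→d9:-→d10:-→d11:-→d12:-→d13:-→d14:-→d15:-→d16:H2→d17:-→d18:-→d19:-→d20:-→d21:-→d22:-→d23:-→d24:-→d25:-→d26:-→d27:-→d28:-→d29:-→d30:-→d31:-→d32:H3  best=H3
  ? 230.68.153.146  path d0:H1→d1:-→d2:-→d3:-→d4:-→d5:-→d6:-→d7:H2  best=H2
  ? 19.34.62.184  path d0:H1→d1:-→d2:-→d3:-→d4:-→d5:-→d6:-→d7:-→d8:-→d9:-→d10:-→d11:-→d12:H2  best=H2
  - 230.0.0.0/7 clear@7
  + 231.224.0.0/12 (H0) depth=12
  - 0.0.0.0/0 clear@0
  ? 141.25.181.132  path d0:-→d1:-  best=no-route
  + 226.117.112.0/20 (H3) depth=20
  ? 231.226.3.7  path d0:-→d1:-→d2:-→d3:-→d4:-→d5:-→d6:-→d7:-→d8:-→d9:-→d10:-→d11:-→d12:H0→d13:-→d14:-→d15:-→d16:H2  best=H2
  + 0.0.0.0/0 (H4) depth=0
  + 0.0.0.0/0 (H3) depth=0
  - 226.117.112.0/20 clear@20
  ? 123.58.211.154  path d0:H3→d1:-  best=H3
  ? 231.224.0.1  path d0:H3→d1:-→d2:-→d3:-→d4:-→d5:-→d6:-→d7:-→d8:-→d9:-→d10:-→d11:-→d12:H0→d13:-→d14:-  best=H0
  + 231.226.160.0/20 (H1) depth=20

== LOOKUPS ==
["H0","H2","H3","H2","H2","no-route","H2","H3","H0"]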